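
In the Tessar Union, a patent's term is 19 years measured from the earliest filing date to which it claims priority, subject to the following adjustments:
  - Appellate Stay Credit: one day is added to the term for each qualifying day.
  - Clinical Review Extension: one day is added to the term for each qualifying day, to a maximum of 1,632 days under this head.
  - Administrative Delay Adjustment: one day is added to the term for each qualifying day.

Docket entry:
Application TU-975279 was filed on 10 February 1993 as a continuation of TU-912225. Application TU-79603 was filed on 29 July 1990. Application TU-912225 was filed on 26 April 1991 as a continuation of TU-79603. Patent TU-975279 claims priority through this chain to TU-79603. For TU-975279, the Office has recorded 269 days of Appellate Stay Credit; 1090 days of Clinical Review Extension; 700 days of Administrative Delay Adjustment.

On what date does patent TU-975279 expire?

2015-03-19

Earliest priority filing: 29 July 1990.
Base term: 29 July 1990 + 19 years → 29 July 2009.
Appellate Stay Credit: +269 days → 24 April 2010.
Clinical Review Extension: 1090 days (within the 1632-day cap) → +1090 days → 18 April 2013.
Administrative Delay Adjustment: +700 days → 19 March 2015.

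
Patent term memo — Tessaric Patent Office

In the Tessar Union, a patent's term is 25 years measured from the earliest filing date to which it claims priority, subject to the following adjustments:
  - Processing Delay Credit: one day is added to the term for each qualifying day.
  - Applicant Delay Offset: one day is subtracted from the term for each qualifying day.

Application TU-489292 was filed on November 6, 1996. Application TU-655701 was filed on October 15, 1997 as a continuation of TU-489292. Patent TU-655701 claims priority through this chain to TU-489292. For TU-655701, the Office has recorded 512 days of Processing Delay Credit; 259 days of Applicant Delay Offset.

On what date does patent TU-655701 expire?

Earliest priority filing: 6 November 1996.
Base term: 6 November 1996 + 25 years → 6 November 2021.
Processing Delay Credit: +512 days → 2 April 2023.
Applicant Delay Offset: −259 days → 17 July 2022.

July 17, 2022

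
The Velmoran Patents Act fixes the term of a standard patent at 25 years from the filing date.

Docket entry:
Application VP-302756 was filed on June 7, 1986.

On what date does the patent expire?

Filing date + 25 years → 7 June 2011.

2011-06-07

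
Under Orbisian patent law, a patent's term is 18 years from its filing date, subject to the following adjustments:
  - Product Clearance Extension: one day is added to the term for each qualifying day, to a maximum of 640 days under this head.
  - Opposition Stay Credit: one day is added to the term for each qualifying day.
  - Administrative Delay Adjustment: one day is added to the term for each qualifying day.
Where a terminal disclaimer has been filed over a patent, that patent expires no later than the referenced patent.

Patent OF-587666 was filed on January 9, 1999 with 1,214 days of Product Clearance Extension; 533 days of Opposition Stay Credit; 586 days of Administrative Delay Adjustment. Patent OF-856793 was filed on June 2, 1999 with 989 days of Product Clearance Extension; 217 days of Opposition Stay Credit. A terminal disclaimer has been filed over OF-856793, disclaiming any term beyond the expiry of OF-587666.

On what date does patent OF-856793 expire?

Natural term of OF-856793:
  Base: filing + 18 years → 2 June 2017.
  Product Clearance Extension: 989 days claimed exceeds the 640-day cap, so +640 days → 4 March 2019.
  Opposition Stay Credit: +217 days → 7 October 2019.
Expiry of referenced patent OF-587666:
  Base: filing + 18 years → 9 January 2017.
  Product Clearance Extension: 1214 days claimed exceeds the 640-day cap, so +640 days → 11 October 2018.
  Opposition Stay Credit: +533 days → 27 March 2020.
  Administrative Delay Adjustment: +586 days → 3 November 2021.
Terminal disclaimer: OF-856793 expires on the earlier of 7 October 2019 and 3 November 2021.

October 7, 2019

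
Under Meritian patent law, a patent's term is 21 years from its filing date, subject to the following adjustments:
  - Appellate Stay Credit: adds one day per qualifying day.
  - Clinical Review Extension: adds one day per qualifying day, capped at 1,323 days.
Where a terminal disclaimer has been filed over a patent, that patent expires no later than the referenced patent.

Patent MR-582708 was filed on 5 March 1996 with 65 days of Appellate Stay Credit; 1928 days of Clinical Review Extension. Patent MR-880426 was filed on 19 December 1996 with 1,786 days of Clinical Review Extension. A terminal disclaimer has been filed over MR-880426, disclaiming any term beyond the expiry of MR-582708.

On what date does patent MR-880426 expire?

2020-12-22

Natural term of MR-880426:
  Base: filing + 21 years → 19 December 2017.
  Clinical Review Extension: 1786 days claimed exceeds the 1323-day cap, so +1323 days → 3 August 2021.
Expiry of referenced patent MR-582708:
  Base: filing + 21 years → 5 March 2017.
  Appellate Stay Credit: +65 days → 9 May 2017.
  Clinical Review Extension: 1928 days claimed exceeds the 1323-day cap, so +1323 days → 22 December 2020.
Terminal disclaimer: MR-880426 expires on the earlier of 3 August 2021 and 22 December 2020.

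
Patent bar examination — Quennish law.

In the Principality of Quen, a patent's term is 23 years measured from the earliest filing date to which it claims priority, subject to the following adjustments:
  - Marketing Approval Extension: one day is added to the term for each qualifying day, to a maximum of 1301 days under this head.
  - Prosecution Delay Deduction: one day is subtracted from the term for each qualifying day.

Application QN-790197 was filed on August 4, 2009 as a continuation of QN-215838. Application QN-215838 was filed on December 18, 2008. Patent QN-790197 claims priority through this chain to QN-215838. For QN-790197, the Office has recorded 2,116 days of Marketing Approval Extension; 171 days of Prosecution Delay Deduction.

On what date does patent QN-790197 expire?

Earliest priority filing: 18 December 2008.
Base term: 18 December 2008 + 23 years → 18 December 2031.
Marketing Approval Extension: 2116 days claimed exceeds the 1301-day cap, so +1301 days → 11 July 2035.
Prosecution Delay Deduction: −171 days → 21 January 2035.

January 21, 2035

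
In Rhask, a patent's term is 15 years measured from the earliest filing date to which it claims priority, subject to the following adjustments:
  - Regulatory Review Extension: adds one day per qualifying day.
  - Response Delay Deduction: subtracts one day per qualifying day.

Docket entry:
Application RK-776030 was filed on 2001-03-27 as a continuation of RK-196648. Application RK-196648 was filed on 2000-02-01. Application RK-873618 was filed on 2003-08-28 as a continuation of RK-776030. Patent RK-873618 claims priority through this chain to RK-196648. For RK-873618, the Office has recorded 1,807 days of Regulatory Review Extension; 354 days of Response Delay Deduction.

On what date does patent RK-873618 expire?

2019-01-24

Earliest priority filing: 1 February 2000.
Base term: 1 February 2000 + 15 years → 1 February 2015.
Regulatory Review Extension: +1807 days → 13 January 2020.
Response Delay Deduction: −354 days → 24 January 2019.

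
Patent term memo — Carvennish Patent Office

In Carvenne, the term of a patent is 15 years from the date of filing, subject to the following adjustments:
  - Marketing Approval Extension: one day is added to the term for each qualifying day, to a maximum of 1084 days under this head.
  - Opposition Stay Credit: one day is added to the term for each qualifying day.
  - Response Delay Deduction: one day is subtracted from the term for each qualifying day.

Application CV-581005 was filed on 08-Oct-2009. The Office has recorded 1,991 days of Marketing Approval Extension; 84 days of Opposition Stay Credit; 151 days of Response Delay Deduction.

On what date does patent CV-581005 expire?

2027-07-22

Base term: filing date + 15 years → 8 October 2024.
Marketing Approval Extension: 1991 days claimed exceeds the 1084-day cap, so +1084 days → 27 September 2027.
Opposition Stay Credit: +84 days → 20 December 2027.
Response Delay Deduction: −151 days → 22 July 2027.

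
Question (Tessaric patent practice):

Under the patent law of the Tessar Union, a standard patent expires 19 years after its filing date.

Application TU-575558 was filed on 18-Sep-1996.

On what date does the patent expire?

September 18, 2015

Filing date + 19 years → 18 September 2015.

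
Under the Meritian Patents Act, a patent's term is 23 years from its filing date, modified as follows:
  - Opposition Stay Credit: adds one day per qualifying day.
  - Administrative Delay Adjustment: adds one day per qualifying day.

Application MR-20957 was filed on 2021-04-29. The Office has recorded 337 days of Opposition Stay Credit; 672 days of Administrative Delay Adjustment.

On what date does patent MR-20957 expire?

Base term: filing date + 23 years → 29 April 2044.
Opposition Stay Credit: +337 days → 1 April 2045.
Administrative Delay Adjustment: +672 days → 2 February 2047.

2047-02-02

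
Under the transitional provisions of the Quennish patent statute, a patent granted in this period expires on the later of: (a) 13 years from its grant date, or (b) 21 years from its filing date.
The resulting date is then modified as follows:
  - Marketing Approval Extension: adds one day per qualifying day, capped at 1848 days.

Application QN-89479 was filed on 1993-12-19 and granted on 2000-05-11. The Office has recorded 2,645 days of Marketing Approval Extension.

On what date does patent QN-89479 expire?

(a) grant + 13 years → 11 May 2013.
(b) filing + 21 years → 19 December 2014.
Later of the two: 19 December 2014.
Marketing Approval Extension: 2645 days claimed exceeds the 1848-day cap, so +1848 days → 10 January 2020.

2020-01-10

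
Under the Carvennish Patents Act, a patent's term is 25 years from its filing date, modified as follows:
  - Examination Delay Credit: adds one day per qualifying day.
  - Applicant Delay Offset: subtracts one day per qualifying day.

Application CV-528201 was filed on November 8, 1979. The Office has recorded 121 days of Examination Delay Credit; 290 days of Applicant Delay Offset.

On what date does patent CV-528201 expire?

Base term: filing date + 25 years → 8 November 2004.
Examination Delay Credit: +121 days → 9 March 2005.
Applicant Delay Offset: −290 days → 23 May 2004.

2004-05-23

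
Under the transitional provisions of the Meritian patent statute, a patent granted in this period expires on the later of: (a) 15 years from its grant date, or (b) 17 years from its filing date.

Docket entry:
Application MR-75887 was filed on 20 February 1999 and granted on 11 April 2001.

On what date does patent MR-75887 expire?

April 11, 2016

(a) grant + 15 years → 11 April 2016.
(b) filing + 17 years → 20 February 2016.
Later of the two: 11 April 2016.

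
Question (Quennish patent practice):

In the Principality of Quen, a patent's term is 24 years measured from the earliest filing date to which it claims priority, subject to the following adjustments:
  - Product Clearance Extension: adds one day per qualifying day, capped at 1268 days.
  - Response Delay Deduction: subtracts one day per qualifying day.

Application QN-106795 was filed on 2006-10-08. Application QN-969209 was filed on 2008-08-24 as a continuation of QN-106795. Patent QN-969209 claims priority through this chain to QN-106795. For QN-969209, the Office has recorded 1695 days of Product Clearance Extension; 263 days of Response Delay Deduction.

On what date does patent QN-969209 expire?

July 9, 2033

Earliest priority filing: 8 October 2006.
Base term: 8 October 2006 + 24 years → 8 October 2030.
Product Clearance Extension: 1695 days claimed exceeds the 1268-day cap, so +1268 days → 29 March 2034.
Response Delay Deduction: −263 days → 9 July 2033.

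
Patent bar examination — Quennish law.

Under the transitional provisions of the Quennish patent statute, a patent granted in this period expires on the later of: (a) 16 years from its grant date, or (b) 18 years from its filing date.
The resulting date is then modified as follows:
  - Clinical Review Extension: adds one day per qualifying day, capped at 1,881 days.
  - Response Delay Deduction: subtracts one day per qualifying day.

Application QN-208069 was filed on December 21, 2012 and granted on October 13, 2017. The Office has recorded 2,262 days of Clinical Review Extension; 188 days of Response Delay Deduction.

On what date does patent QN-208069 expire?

2038-06-02

(a) grant + 16 years → 13 October 2033.
(b) filing + 18 years → 21 December 2030.
Later of the two: 13 October 2033.
Clinical Review Extension: 2262 days claimed exceeds the 1881-day cap, so +1881 days → 7 December 2038.
Response Delay Deduction: −188 days → 2 June 2038.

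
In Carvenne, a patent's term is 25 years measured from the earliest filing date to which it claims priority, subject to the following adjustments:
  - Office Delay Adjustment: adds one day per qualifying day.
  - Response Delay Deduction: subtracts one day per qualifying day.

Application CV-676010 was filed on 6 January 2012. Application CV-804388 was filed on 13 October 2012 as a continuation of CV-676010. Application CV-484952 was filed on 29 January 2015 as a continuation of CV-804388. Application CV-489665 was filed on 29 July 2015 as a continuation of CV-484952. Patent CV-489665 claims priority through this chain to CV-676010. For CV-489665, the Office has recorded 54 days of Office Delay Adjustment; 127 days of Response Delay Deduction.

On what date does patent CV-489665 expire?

2036-10-25

Earliest priority filing: 6 January 2012.
Base term: 6 January 2012 + 25 years → 6 January 2037.
Office Delay Adjustment: +54 days → 1 March 2037.
Response Delay Deduction: −127 days → 25 October 2036.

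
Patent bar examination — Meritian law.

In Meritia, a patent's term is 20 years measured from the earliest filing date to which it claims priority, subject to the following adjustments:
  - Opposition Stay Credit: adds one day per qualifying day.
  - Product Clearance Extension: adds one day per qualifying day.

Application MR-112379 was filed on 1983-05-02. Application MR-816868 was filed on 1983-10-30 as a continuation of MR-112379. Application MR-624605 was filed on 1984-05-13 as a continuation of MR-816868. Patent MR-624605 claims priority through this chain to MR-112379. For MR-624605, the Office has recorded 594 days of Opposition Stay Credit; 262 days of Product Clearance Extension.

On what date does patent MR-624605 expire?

Earliest priority filing: 2 May 1983.
Base term: 2 May 1983 + 20 years → 2 May 2003.
Opposition Stay Credit: +594 days → 16 December 2004.
Product Clearance Extension: +262 days → 4 September 2005.

September 4, 2005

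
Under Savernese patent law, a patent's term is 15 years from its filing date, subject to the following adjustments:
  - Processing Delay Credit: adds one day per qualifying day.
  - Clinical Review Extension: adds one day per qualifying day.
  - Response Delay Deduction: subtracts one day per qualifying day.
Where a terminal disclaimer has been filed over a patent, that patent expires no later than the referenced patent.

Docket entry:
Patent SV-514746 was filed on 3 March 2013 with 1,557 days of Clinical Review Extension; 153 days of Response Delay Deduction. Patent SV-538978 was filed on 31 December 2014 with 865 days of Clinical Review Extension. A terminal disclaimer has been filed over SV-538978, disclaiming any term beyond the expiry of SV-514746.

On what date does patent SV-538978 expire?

2032-01-06

Natural term of SV-538978:
  Base: filing + 15 years → 31 December 2029.
  Clinical Review Extension: +865 days → 14 May 2032.
Expiry of referenced patent SV-514746:
  Base: filing + 15 years → 3 March 2028.
  Clinical Review Extension: +1557 days → 7 June 2032.
  Response Delay Deduction: −153 days → 6 January 2032.
Terminal disclaimer: SV-538978 expires on the earlier of 14 May 2032 and 6 January 2032.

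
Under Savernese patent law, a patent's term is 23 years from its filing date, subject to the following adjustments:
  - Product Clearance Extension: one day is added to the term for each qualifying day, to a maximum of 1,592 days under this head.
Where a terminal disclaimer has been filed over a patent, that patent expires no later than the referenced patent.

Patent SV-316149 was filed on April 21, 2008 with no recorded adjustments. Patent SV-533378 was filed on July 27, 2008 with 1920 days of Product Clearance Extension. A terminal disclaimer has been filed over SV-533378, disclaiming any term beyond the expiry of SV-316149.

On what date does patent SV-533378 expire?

Natural term of SV-533378:
  Base: filing + 23 years → 27 July 2031.
  Product Clearance Extension: 1920 days claimed exceeds the 1592-day cap, so +1592 days → 5 December 2035.
Expiry of referenced patent SV-316149:
  Base: filing + 23 years → 21 April 2031.
Terminal disclaimer: SV-533378 expires on the earlier of 5 December 2035 and 21 April 2031.

2031-04-21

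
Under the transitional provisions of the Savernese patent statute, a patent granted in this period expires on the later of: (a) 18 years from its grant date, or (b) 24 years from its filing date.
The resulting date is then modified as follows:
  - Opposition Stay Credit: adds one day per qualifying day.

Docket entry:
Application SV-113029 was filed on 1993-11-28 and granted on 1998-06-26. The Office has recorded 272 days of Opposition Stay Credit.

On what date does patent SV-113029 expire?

(a) grant + 18 years → 26 June 2016.
(b) filing + 24 years → 28 November 2017.
Later of the two: 28 November 2017.
Opposition Stay Credit: +272 days → 27 August 2018.

August 27, 2018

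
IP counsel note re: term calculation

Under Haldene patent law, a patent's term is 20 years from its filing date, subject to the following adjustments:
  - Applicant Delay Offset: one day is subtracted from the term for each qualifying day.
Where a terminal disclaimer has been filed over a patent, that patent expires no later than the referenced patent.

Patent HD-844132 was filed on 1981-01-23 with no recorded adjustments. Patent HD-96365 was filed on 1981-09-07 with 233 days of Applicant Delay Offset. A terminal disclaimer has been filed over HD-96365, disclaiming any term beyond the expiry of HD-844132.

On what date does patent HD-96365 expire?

January 17, 2001

Natural term of HD-96365:
  Base: filing + 20 years → 7 September 2001.
  Applicant Delay Offset: −233 days → 17 January 2001.
Expiry of referenced patent HD-844132:
  Base: filing + 20 years → 23 January 2001.
Terminal disclaimer: HD-96365 expires on the earlier of 17 January 2001 and 23 January 2001.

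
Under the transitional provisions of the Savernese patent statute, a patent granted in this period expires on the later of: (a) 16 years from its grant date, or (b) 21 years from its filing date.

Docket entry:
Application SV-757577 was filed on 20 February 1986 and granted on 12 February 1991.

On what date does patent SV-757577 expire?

(a) grant + 16 years → 12 February 2007.
(b) filing + 21 years → 20 February 2007.
Later of the two: 20 February 2007.

February 20, 2007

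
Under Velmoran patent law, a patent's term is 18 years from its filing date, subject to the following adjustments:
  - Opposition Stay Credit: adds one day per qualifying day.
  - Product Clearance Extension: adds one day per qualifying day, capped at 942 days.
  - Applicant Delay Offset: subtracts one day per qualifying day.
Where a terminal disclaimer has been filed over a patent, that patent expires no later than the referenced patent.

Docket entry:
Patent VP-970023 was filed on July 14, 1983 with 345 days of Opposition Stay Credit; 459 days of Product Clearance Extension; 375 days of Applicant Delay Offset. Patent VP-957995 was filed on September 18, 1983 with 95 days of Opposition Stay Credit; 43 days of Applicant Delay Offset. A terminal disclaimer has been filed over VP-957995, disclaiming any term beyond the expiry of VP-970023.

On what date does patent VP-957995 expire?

Natural term of VP-957995:
  Base: filing + 18 years → 18 September 2001.
  Opposition Stay Credit: +95 days → 22 December 2001.
  Applicant Delay Offset: −43 days → 9 November 2001.
Expiry of referenced patent VP-970023:
  Base: filing + 18 years → 14 July 2001.
  Opposition Stay Credit: +345 days → 24 June 2002.
  Product Clearance Extension: 459 days (within the 942-day cap) → +459 days → 26 September 2003.
  Applicant Delay Offset: −375 days → 16 September 2002.
Terminal disclaimer: VP-957995 expires on the earlier of 9 November 2001 and 16 September 2002.

2001-11-09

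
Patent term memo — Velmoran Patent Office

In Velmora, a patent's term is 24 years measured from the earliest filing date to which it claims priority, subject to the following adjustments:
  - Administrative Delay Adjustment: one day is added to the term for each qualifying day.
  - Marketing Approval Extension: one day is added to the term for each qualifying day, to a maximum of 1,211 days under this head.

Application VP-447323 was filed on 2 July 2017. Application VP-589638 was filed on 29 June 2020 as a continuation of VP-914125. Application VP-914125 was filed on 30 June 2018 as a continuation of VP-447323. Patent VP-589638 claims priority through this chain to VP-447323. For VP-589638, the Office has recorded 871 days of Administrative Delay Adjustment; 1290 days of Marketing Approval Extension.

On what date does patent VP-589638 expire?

Earliest priority filing: 2 July 2017.
Base term: 2 July 2017 + 24 years → 2 July 2041.
Administrative Delay Adjustment: +871 days → 20 November 2043.
Marketing Approval Extension: 1290 days claimed exceeds the 1211-day cap, so +1211 days → 15 March 2047.

March 15, 2047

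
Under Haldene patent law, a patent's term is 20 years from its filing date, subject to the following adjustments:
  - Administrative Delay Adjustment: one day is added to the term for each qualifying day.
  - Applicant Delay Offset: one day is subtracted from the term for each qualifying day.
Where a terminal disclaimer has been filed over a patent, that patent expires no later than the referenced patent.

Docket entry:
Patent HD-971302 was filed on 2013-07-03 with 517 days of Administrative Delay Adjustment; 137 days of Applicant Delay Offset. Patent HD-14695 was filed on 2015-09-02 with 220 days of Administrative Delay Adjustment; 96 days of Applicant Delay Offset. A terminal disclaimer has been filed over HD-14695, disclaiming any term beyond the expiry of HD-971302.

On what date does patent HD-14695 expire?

Natural term of HD-14695:
  Base: filing + 20 years → 2 September 2035.
  Administrative Delay Adjustment: +220 days → 9 April 2036.
  Applicant Delay Offset: −96 days → 4 January 2036.
Expiry of referenced patent HD-971302:
  Base: filing + 20 years → 3 July 2033.
  Administrative Delay Adjustment: +517 days → 2 December 2034.
  Applicant Delay Offset: −137 days → 18 July 2034.
Terminal disclaimer: HD-14695 expires on the earlier of 4 January 2036 and 18 July 2034.

July 18, 2034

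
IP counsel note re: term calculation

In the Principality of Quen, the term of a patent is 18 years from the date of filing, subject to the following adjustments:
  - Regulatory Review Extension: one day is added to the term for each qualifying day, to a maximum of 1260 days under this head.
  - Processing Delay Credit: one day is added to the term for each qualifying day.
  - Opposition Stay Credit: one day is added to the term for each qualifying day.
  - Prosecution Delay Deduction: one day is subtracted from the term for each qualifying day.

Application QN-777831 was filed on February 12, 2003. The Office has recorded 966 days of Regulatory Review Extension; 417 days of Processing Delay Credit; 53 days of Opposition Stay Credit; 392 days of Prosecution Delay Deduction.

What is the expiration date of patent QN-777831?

2023-12-23

Base term: filing date + 18 years → 12 February 2021.
Regulatory Review Extension: 966 days (within the 1260-day cap) → +966 days → 6 October 2023.
Processing Delay Credit: +417 days → 26 November 2024.
Opposition Stay Credit: +53 days → 18 January 2025.
Prosecution Delay Deduction: −392 days → 23 December 2023.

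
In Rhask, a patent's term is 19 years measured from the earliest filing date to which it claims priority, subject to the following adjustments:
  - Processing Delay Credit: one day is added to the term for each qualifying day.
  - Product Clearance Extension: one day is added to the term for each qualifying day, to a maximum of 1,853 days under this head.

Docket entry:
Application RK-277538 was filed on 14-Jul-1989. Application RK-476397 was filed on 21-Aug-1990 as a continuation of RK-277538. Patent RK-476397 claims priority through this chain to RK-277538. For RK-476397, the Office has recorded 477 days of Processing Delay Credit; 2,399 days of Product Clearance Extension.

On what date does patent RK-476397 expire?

Earliest priority filing: 14 July 1989.
Base term: 14 July 1989 + 19 years → 14 July 2008.
Processing Delay Credit: +477 days → 3 November 2009.
Product Clearance Extension: 2399 days claimed exceeds the 1853-day cap, so +1853 days → 30 November 2014.

2014-11-30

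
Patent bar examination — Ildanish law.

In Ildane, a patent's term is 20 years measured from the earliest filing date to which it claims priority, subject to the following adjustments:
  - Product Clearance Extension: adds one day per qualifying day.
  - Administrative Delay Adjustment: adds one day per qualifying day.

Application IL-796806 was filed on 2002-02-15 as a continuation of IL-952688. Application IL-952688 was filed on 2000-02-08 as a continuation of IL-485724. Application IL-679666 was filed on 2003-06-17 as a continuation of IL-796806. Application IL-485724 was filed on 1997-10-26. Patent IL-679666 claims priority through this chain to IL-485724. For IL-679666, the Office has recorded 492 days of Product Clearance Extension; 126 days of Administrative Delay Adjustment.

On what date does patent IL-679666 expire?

July 6, 2019

Earliest priority filing: 26 October 1997.
Base term: 26 October 1997 + 20 years → 26 October 2017.
Product Clearance Extension: +492 days → 2 March 2019.
Administrative Delay Adjustment: +126 days → 6 July 2019.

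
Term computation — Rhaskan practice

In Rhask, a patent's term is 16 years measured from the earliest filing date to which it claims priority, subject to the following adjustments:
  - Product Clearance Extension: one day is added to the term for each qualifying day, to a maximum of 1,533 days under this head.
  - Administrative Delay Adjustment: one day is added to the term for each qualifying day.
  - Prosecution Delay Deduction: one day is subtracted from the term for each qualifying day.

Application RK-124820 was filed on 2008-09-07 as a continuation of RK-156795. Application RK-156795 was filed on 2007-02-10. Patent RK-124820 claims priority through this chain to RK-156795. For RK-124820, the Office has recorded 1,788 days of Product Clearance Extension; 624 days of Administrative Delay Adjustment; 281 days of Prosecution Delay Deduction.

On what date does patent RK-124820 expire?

2028-03-31

Earliest priority filing: 10 February 2007.
Base term: 10 February 2007 + 16 years → 10 February 2023.
Product Clearance Extension: 1788 days claimed exceeds the 1533-day cap, so +1533 days → 23 April 2027.
Administrative Delay Adjustment: +624 days → 6 January 2029.
Prosecution Delay Deduction: −281 days → 31 March 2028.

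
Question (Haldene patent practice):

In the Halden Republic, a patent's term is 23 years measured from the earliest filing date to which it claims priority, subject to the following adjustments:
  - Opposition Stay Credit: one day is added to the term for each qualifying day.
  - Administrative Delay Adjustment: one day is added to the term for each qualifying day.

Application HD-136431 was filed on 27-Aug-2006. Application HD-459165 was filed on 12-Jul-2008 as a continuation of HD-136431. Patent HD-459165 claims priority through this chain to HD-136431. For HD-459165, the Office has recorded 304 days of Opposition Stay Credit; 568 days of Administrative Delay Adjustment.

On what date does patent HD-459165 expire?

Earliest priority filing: 27 August 2006.
Base term: 27 August 2006 + 23 years → 27 August 2029.
Opposition Stay Credit: +304 days → 27 June 2030.
Administrative Delay Adjustment: +568 days → 16 January 2032.

2032-01-16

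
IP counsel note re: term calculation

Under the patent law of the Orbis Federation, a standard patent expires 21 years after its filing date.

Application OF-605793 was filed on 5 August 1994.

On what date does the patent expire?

2015-08-05

Filing date + 21 years → 5 August 2015.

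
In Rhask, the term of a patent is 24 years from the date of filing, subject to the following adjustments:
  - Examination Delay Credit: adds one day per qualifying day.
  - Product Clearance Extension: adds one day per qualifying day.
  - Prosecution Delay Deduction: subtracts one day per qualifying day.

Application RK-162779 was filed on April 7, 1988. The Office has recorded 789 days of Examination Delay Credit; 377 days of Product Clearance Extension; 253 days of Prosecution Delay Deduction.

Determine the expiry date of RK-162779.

Base term: filing date + 24 years → 7 April 2012.
Examination Delay Credit: +789 days → 5 June 2014.
Product Clearance Extension: +377 days → 17 June 2015.
Prosecution Delay Deduction: −253 days → 7 October 2014.

October 7, 2014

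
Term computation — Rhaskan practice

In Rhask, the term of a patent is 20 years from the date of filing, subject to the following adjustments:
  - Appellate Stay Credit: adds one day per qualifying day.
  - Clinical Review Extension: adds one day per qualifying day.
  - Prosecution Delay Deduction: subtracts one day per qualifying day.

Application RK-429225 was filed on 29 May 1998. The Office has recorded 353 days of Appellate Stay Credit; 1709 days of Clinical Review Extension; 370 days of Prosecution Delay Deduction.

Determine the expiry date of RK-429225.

2023-01-15

Base term: filing date + 20 years → 29 May 2018.
Appellate Stay Credit: +353 days → 17 May 2019.
Clinical Review Extension: +1709 days → 20 January 2024.
Prosecution Delay Deduction: −370 days → 15 January 2023.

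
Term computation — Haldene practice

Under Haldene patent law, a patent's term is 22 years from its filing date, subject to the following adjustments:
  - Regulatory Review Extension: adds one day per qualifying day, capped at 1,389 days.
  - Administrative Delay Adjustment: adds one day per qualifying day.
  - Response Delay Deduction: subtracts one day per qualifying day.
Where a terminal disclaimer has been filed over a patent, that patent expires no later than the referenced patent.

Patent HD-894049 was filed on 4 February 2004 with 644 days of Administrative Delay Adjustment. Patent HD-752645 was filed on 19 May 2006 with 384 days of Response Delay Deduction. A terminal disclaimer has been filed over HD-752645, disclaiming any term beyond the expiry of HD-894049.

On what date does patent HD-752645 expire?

2027-05-01

Natural term of HD-752645:
  Base: filing + 22 years → 19 May 2028.
  Response Delay Deduction: −384 days → 1 May 2027.
Expiry of referenced patent HD-894049:
  Base: filing + 22 years → 4 February 2026.
  Administrative Delay Adjustment: +644 days → 10 November 2027.
Terminal disclaimer: HD-752645 expires on the earlier of 1 May 2027 and 10 November 2027.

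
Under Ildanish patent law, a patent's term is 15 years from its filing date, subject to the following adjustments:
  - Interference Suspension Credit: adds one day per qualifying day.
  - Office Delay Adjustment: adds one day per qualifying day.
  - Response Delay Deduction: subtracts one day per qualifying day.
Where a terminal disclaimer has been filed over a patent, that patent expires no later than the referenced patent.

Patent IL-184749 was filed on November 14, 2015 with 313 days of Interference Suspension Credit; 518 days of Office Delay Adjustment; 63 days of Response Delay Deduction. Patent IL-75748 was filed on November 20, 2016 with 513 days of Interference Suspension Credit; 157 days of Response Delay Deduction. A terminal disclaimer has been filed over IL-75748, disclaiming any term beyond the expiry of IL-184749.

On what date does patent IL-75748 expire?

Natural term of IL-75748:
  Base: filing + 15 years → 20 November 2031.
  Interference Suspension Credit: +513 days → 16 April 2033.
  Response Delay Deduction: −157 days → 10 November 2032.
Expiry of referenced patent IL-184749:
  Base: filing + 15 years → 14 November 2030.
  Interference Suspension Credit: +313 days → 23 September 2031.
  Office Delay Adjustment: +518 days → 22 February 2033.
  Response Delay Deduction: −63 days → 21 December 2032.
Terminal disclaimer: IL-75748 expires on the earlier of 10 November 2032 and 21 December 2032.

November 10, 2032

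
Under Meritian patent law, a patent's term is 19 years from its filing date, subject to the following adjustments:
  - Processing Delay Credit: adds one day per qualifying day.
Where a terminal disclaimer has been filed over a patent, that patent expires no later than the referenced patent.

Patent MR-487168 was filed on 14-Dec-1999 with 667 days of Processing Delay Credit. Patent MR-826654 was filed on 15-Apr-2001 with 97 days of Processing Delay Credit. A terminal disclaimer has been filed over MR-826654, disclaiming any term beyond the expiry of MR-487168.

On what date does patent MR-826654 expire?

Natural term of MR-826654:
  Base: filing + 19 years → 15 April 2020.
  Processing Delay Credit: +97 days → 21 July 2020.
Expiry of referenced patent MR-487168:
  Base: filing + 19 years → 14 December 2018.
  Processing Delay Credit: +667 days → 11 October 2020.
Terminal disclaimer: MR-826654 expires on the earlier of 21 July 2020 and 11 October 2020.

2020-07-21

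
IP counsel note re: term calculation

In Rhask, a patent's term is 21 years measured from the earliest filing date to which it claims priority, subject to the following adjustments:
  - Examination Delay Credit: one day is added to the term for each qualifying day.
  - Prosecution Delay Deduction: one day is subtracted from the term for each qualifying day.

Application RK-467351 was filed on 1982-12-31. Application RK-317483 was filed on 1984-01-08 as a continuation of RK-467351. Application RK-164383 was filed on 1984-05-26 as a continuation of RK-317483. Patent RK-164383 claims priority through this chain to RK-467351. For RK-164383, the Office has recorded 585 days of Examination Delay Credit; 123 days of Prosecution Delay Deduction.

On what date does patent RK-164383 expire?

2005-04-06

Earliest priority filing: 31 December 1982.
Base term: 31 December 1982 + 21 years → 31 December 2003.
Examination Delay Credit: +585 days → 7 August 2005.
Prosecution Delay Deduction: −123 days → 6 April 2005.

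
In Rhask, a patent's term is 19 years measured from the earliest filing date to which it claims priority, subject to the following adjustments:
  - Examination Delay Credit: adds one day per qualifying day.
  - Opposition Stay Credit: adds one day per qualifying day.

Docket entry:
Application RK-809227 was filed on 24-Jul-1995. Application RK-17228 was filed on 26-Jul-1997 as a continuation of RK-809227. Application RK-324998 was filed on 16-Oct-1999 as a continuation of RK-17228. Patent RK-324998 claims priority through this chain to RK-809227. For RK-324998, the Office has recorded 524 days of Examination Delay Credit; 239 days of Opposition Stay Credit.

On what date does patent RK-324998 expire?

Earliest priority filing: 24 July 1995.
Base term: 24 July 1995 + 19 years → 24 July 2014.
Examination Delay Credit: +524 days → 30 December 2015.
Opposition Stay Credit: +239 days → 25 August 2016.

2016-08-25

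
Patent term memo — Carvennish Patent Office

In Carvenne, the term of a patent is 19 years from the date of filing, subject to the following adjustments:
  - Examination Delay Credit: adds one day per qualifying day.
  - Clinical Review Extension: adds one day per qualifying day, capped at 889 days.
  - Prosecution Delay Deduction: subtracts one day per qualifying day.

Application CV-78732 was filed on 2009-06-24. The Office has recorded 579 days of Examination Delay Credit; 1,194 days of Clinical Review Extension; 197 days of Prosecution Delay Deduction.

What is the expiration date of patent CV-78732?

2031-12-17

Base term: filing date + 19 years → 24 June 2028.
Examination Delay Credit: +579 days → 24 January 2030.
Clinical Review Extension: 1194 days claimed exceeds the 889-day cap, so +889 days → 1 July 2032.
Prosecution Delay Deduction: −197 days → 17 December 2031.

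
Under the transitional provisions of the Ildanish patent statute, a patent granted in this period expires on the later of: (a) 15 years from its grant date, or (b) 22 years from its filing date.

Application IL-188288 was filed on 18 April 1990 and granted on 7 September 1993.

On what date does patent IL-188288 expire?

(a) grant + 15 years → 7 September 2008.
(b) filing + 22 years → 18 April 2012.
Later of the two: 18 April 2012.

2012-04-18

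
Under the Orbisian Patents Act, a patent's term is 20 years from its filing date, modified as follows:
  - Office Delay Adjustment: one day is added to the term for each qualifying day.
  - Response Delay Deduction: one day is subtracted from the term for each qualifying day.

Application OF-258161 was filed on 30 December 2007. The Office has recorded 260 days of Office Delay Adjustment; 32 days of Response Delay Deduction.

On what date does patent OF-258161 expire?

Base term: filing date + 20 years → 30 December 2027.
Office Delay Adjustment: +260 days → 15 September 2028.
Response Delay Deduction: −32 days → 14 August 2028.

August 14, 2028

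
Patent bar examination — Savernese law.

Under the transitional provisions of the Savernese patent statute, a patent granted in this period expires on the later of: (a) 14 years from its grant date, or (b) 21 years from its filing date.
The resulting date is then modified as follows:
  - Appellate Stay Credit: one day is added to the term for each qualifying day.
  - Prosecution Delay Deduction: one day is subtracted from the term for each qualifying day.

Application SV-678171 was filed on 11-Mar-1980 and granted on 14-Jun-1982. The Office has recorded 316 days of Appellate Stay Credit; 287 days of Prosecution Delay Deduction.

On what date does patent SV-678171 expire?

April 9, 2001

(a) grant + 14 years → 14 June 1996.
(b) filing + 21 years → 11 March 2001.
Later of the two: 11 March 2001.
Appellate Stay Credit: +316 days → 21 January 2002.
Prosecution Delay Deduction: −287 days → 9 April 2001.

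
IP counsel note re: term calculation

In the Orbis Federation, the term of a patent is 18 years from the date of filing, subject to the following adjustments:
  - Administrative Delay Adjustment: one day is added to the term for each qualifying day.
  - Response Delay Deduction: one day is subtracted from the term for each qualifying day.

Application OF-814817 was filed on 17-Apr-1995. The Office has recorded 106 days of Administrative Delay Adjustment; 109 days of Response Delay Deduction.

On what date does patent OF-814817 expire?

Base term: filing date + 18 years → 17 April 2013.
Administrative Delay Adjustment: +106 days → 1 August 2013.
Response Delay Deduction: −109 days → 14 April 2013.

2013-04-14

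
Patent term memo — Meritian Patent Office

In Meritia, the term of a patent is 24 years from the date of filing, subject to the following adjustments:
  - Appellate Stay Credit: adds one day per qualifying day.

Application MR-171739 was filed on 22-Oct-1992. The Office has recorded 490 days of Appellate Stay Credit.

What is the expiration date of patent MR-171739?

2018-02-24

Base term: filing date + 24 years → 22 October 2016.
Appellate Stay Credit: +490 days → 24 February 2018.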